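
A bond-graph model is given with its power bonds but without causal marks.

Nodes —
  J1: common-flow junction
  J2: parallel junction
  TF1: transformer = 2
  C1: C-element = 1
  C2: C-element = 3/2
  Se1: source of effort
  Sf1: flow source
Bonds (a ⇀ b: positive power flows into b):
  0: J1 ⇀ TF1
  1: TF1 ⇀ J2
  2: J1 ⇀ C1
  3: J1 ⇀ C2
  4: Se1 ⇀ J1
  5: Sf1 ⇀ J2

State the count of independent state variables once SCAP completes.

bond 4 stroke→J1  (Se1: effort source, stroke at far end)
bond 5 stroke→Sf1  (source Sf1 imposes f)
bond 1 stroke→J2  (closing 0-jn rule on J2)
bond 0 stroke→TF1  (through TF1, causality passes straight; one stroke at TF1)
bond 2 stroke→J1  (common-f at J1 fixed by 0)
bond 3 stroke→J1  (common-f at J1 fixed by 0)

2  (C1, C2 all integral)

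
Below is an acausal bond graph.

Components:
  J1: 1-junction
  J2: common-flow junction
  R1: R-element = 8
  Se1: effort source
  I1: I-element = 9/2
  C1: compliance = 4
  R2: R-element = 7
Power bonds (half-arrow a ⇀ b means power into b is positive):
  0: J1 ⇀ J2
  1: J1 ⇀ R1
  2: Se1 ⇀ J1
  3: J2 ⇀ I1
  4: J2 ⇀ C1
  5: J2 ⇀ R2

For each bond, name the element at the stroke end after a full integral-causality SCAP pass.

β0 |J2
β1 |J1
β2 |J1
β3 |I1
β4 |J2
β5 |J2

b2 stroke at J1  (Se1 fixes effort; stroke away)
b3 stroke at I1  (I1 integral (f out))
b0 stroke at J2  (common-f at J2 fixed by 3)
b4 stroke at J2  (J2: bond 3 brought flow, rest push out)
b5 stroke at J2  (J2: bond 3 brought flow, rest push out)
b1 stroke at J1  (J1 flow already set via bond 0)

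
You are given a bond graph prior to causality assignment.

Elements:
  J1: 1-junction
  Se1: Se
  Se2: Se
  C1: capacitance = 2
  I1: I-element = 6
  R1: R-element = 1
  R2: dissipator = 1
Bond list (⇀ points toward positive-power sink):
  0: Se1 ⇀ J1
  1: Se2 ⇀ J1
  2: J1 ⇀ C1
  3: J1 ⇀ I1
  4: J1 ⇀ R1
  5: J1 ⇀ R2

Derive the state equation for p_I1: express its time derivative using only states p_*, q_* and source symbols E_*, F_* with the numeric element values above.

bond 0 stroke→J1  (Se1 fixes effort; stroke away)
bond 1 stroke→J1  (Se2: effort source, stroke at far end)
bond 2 stroke→J1  (C1 integral (e out))
bond 3 stroke→I1  (prefer integral on I1)
bond 4 stroke→J1  (common-f at J1 fixed by 3)
bond 5 stroke→J1  (1-jn J1 has f-setter on 3)

dp_I1/dt = E_Se1 + E_Se2 - p_I1/3 - q_C1/2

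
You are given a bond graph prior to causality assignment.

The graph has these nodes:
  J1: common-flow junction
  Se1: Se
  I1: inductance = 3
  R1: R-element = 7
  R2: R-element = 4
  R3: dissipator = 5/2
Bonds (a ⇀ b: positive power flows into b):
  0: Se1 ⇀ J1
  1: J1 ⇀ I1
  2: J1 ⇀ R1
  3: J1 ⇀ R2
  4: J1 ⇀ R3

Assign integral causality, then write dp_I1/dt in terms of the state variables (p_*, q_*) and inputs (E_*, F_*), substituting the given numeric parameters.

#0 →J1  (source Se1 imposes e)
#1 →I1  (I1 integral (f out))
#2 →J1  (J1 flow already set via bond 1)
#3 →J1  (J1: bond 1 brought flow, rest push out)
#4 →J1  (common-f at J1 fixed by 1)

dp_I1/dt = E_Se1 - 9*p_I1/2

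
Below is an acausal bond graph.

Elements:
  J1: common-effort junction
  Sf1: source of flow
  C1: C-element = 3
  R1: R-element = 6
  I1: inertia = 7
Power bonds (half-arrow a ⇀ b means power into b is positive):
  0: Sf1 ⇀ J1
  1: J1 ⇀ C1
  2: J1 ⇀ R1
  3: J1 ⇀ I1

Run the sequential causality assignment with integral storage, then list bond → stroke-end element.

b0 →Sf1  (Sf1: flow source, stroke at near end)
b1 →J1  (C1 outputs effort q/C1)
b2 →R1  (common-e at J1 fixed by 1)
b3 →I1  (J1 effort already set via bond 1)

β0 |Sf1
β1 |J1
β2 |R1
β3 |I1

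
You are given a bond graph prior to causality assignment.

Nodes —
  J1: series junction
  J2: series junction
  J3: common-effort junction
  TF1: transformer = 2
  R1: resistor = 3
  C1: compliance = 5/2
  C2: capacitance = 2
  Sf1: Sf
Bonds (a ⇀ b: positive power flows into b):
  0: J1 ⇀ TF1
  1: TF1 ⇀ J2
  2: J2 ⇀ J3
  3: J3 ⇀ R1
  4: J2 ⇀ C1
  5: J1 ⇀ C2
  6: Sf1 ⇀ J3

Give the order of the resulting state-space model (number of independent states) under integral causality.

2  (C1, C2 all integral)

β6 →Sf1  (Sf1: flow source, stroke at near end)
β4 →J2  (C1 integral (e out))
β5 →J1  (prefer integral on C2)
β0 →TF1  (closing 1-jn rule on J1)
β1 →J2  (through TF1, causality passes straight; one stroke at TF1)
β2 →J3  (J2 needs exactly one f-in)
β3 →R1  (J3 effort already set via bond 2)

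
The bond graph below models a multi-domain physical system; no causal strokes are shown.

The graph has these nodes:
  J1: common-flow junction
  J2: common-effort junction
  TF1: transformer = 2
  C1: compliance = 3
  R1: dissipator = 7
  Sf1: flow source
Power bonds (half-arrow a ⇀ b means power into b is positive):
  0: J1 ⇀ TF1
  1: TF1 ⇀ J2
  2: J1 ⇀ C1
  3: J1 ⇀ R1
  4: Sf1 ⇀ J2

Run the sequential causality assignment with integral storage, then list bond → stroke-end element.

#0 stroke→TF1
#1 stroke→J2
#2 stroke→J1
#3 stroke→J1
#4 stroke→Sf1

bond 4 |Sf1  (source Sf1 imposes f)
bond 1 |J2  (J2: last free bond brings effort in)
bond 0 |TF1  (TF TF1: opposite of bond 1)
bond 2 |J1  (J1 flow already set via bond 0)
bond 3 |J1  (J1 flow already set via bond 0)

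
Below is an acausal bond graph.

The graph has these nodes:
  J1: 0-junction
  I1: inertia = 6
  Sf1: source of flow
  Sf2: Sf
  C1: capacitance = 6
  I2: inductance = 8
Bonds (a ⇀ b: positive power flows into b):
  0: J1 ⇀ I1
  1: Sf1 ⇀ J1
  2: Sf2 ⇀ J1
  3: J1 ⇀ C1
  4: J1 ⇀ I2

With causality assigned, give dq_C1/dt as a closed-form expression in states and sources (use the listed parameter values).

dq_C1/dt = F_Sf1 + F_Sf2 - p_I1/6 - p_I2/8

#1 |Sf1  (Sf1 fixes flow; stroke at Sf1)
#2 |Sf2  (Sf2: flow source, stroke at near end)
#0 |I1  (prefer integral on I1)
#3 |J1  (C1: C, integral causality)
#4 |I2  (J1: bond 3 brought effort, rest push out)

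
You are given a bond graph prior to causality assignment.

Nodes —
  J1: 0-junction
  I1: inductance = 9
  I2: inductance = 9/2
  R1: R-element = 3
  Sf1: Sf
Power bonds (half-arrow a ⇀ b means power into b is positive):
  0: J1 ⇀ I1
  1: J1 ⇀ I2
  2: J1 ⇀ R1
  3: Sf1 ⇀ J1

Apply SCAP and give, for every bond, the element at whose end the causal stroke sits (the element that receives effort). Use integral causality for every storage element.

#3 stroke→Sf1  (Sf1: flow source, stroke at near end)
#0 stroke→I1  (I1: I, integral causality)
#1 stroke→I2  (I2: I, integral causality)
#2 stroke→J1  (only one effort-in slot at J1)

#0 stroke→I1
#1 stroke→I2
#2 stroke→J1
#3 stroke→Sf1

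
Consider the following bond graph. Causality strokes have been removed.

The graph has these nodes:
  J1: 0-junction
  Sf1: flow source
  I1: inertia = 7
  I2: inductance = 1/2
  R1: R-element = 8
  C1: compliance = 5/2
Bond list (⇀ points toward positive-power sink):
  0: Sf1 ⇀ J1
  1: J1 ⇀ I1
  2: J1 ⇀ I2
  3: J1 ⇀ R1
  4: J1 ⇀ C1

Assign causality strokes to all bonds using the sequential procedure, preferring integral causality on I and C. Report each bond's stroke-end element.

b0 stroke at Sf1
b1 stroke at I1
b2 stroke at I2
b3 stroke at R1
b4 stroke at J1

bond 0 stroke at Sf1  (Sf1 fixes flow; stroke at Sf1)
bond 1 stroke at I1  (I1: I, integral causality)
bond 2 stroke at I2  (I2 outputs flow p/I2)
bond 4 stroke at J1  (C1 integral (e out))
bond 3 stroke at R1  (0-jn J1 has e-setter on 4)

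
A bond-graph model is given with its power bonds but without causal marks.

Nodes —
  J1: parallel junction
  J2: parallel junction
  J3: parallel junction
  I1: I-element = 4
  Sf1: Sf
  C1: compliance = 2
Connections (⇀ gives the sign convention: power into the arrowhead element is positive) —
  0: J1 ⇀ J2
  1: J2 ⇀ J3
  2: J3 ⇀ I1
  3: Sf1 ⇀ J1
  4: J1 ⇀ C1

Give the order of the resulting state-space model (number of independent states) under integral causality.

b3 stroke→Sf1  (Sf1 (Sf) sets flow on bond)
b2 stroke→I1  (I1 integral (f out))
b1 stroke→J3  (only one effort-in slot at J3)
b0 stroke→J2  (closing 0-jn rule on J2)
b4 stroke→J1  (closing 0-jn rule on J1)

2  (C1, I1 all integral)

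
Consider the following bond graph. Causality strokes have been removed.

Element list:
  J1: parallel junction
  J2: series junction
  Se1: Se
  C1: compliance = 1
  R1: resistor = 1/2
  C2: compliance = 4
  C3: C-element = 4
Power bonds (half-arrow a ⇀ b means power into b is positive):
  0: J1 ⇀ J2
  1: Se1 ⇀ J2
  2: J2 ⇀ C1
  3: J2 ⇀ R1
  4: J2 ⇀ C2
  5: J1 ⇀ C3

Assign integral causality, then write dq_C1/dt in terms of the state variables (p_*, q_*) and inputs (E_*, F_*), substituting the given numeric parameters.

dq_C1/dt = 2*E_Se1 - 2*q_C1 - q_C2/2 + q_C3/2

#1 stroke at J2  (Se1 (Se) sets effort on bond)
#2 stroke at J2  (C1 outputs effort q/C1)
#4 stroke at J2  (prefer integral on C2)
#5 stroke at J1  (C3 integral (e out))
#0 stroke at J2  (common-e at J1 fixed by 5)
#3 stroke at R1  (only one flow-in slot at J2)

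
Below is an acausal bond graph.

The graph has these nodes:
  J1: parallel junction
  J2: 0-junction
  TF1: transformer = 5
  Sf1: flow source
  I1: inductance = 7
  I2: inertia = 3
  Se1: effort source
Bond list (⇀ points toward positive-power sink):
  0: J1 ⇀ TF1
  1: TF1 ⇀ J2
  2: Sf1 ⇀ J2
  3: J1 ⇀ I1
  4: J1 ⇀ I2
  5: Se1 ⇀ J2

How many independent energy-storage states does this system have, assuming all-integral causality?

2  (I1, I2 all integral)

bond 2 stroke→Sf1  (Sf1 (Sf) sets flow on bond)
bond 5 stroke→J2  (source Se1 imposes e)
bond 1 stroke→TF1  (0-jn J2 has e-setter on 5)
bond 0 stroke→J1  (TF TF1: opposite of bond 1)
bond 3 stroke→I1  (common-e at J1 fixed by 0)
bond 4 stroke→I2  (J1: bond 0 brought effort, rest push out)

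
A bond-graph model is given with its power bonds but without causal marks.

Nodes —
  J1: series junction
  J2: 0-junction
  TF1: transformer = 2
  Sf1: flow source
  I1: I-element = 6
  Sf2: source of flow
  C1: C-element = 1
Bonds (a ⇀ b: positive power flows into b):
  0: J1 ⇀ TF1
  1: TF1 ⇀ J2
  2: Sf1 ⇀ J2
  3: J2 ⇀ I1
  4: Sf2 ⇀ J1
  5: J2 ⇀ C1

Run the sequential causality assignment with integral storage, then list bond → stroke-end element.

bond 2 stroke at Sf1  (Sf1: flow source, stroke at near end)
bond 4 stroke at Sf2  (source Sf2 imposes f)
bond 0 stroke at J1  (J1 flow already set via bond 4)
bond 1 stroke at TF1  (TF1: transformer flips bond 0)
bond 3 stroke at I1  (I1 integral (f out))
bond 5 stroke at J2  (J2 needs exactly one e-in)

b0 →J1
b1 →TF1
b2 →Sf1
b3 →I1
b4 →Sf2
b5 →J2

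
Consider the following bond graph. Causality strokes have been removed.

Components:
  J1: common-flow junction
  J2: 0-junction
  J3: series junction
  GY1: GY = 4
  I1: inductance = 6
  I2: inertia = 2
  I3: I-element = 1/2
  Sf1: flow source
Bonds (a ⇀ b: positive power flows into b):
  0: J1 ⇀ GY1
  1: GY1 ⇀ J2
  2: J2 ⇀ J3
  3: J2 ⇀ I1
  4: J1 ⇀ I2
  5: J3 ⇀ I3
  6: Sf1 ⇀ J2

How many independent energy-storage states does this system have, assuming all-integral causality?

3  (I1, I2, I3 all integral)

b6 →Sf1  (Sf1 fixes flow; stroke at Sf1)
b3 →I1  (I1 integral (f out))
b4 →I2  (I2: I, integral causality)
b0 →J1  (1-jn J1 has f-setter on 4)
b1 →J2  (GY1: gyrator matches bond 0)
b2 →J3  (J2: bond 1 brought effort, rest push out)
b5 →I3  (only one flow-in slot at J3)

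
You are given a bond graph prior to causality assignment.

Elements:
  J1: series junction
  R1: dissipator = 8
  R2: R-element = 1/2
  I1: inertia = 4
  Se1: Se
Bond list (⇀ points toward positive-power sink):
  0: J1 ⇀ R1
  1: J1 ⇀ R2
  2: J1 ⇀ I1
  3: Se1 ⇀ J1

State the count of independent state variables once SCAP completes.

1  (I1 all integral)

b3 stroke at J1  (Se1: effort source, stroke at far end)
b2 stroke at I1  (I1: I, integral causality)
b0 stroke at J1  (J1 flow already set via bond 2)
b1 stroke at J1  (J1 flow already set via bond 2)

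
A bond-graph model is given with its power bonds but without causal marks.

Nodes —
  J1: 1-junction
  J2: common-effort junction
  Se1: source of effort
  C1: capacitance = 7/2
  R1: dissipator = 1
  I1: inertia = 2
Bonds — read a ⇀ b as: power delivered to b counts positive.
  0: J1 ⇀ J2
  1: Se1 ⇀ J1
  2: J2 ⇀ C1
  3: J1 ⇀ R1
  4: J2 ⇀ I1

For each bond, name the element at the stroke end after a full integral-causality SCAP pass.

b0 →J1
b1 →J1
b2 →J2
b3 →R1
b4 →I1

#1 |J1  (Se1 fixes effort; stroke away)
#2 |J2  (C1 outputs effort q/C1)
#0 |J1  (0-jn J2 has e-setter on 2)
#4 |I1  (J2: bond 2 brought effort, rest push out)
#3 |R1  (J1 needs exactly one f-in)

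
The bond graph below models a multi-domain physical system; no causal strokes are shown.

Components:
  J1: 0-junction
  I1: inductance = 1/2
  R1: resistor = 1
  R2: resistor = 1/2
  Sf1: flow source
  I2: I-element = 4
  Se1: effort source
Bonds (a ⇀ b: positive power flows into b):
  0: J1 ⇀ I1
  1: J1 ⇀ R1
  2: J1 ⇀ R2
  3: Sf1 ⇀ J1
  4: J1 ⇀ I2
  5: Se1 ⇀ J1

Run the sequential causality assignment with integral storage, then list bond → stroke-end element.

β0 stroke at I1
β1 stroke at R1
β2 stroke at R2
β3 stroke at Sf1
β4 stroke at I2
β5 stroke at J1

b3 →Sf1  (Sf1 (Sf) sets flow on bond)
b5 →J1  (Se1 (Se) sets effort on bond)
b0 →I1  (J1 effort already set via bond 5)
b1 →R1  (0-jn J1 has e-setter on 5)
b2 →R2  (J1: bond 5 brought effort, rest push out)
b4 →I2  (J1 effort already set via bond 5)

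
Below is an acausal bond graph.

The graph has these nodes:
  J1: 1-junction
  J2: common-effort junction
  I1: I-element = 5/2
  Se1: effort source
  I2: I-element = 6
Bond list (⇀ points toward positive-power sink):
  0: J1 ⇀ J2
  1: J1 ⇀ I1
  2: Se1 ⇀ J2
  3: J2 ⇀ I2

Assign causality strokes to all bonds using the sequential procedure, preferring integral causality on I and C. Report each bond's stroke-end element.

bond 0 stroke at J1
bond 1 stroke at I1
bond 2 stroke at J2
bond 3 stroke at I2

bond 2 stroke at J2  (Se1: effort source, stroke at far end)
bond 0 stroke at J1  (common-e at J2 fixed by 2)
bond 3 stroke at I2  (common-e at J2 fixed by 2)
bond 1 stroke at I1  (J1 needs exactly one f-in)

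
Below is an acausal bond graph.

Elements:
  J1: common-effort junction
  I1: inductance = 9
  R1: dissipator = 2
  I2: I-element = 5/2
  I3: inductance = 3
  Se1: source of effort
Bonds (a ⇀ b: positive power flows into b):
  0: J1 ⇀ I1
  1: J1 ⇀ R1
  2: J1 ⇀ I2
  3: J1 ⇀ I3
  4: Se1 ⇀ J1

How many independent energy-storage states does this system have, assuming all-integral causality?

b4 stroke at J1  (Se1 fixes effort; stroke away)
b0 stroke at I1  (J1 effort already set via bond 4)
b1 stroke at R1  (J1 effort already set via bond 4)
b2 stroke at I2  (J1 effort already set via bond 4)
b3 stroke at I3  (J1 effort already set via bond 4)

3  (I1, I2, I3 all integral)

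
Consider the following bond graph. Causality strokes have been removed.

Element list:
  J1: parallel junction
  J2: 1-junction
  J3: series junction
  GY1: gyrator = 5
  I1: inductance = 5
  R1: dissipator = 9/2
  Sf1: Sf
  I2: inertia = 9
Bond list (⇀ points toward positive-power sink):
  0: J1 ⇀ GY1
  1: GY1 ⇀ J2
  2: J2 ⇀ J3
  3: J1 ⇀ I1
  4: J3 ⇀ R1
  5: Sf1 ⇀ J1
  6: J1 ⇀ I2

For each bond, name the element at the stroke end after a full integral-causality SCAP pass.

β5 stroke→Sf1  (Sf1: flow source, stroke at near end)
β3 stroke→I1  (I1: I, integral causality)
β6 stroke→I2  (I2 outputs flow p/I2)
β0 stroke→J1  (J1 needs exactly one e-in)
β1 stroke→J2  (GY1: gyrator matches bond 0)
β2 stroke→J3  (J2: last free bond brings flow in)
β4 stroke→R1  (closing 1-jn rule on J3)

#0 stroke→J1
#1 stroke→J2
#2 stroke→J3
#3 stroke→I1
#4 stroke→R1
#5 stroke→Sf1
#6 stroke→I2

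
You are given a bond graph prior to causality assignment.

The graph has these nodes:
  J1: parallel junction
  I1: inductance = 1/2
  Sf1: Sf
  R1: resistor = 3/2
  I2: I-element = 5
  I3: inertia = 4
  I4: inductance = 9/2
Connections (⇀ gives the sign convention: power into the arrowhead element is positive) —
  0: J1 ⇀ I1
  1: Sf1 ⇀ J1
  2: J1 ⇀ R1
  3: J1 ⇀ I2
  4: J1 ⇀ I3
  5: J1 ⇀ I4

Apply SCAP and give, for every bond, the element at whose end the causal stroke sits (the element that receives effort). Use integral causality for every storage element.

b0 stroke→I1
b1 stroke→Sf1
b2 stroke→J1
b3 stroke→I2
b4 stroke→I3
b5 stroke→I4

#1 stroke at Sf1  (Sf1 (Sf) sets flow on bond)
#0 stroke at I1  (I1 integral (f out))
#3 stroke at I2  (I2 integral (f out))
#4 stroke at I3  (I3 integral (f out))
#5 stroke at I4  (prefer integral on I4)
#2 stroke at J1  (J1 needs exactly one e-in)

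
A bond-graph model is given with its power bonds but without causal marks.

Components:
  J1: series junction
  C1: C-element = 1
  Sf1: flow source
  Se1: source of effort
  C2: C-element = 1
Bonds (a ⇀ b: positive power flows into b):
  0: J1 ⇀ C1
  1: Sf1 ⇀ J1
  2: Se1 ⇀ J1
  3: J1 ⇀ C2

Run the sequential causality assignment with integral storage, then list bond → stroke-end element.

#1 |Sf1  (Sf1: flow source, stroke at near end)
#2 |J1  (source Se1 imposes e)
#0 |J1  (1-jn J1 has f-setter on 1)
#3 |J1  (J1: bond 1 brought flow, rest push out)

bond 0 →J1
bond 1 →Sf1
bond 2 →J1
bond 3 →J1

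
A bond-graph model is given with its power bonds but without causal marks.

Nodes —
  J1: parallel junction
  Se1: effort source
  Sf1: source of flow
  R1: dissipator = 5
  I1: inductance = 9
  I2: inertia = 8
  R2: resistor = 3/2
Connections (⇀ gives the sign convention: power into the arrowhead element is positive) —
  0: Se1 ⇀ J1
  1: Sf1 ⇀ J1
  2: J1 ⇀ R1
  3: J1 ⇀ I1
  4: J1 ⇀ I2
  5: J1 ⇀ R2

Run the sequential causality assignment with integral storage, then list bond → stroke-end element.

b0 stroke→J1  (source Se1 imposes e)
b1 stroke→Sf1  (Sf1 fixes flow; stroke at Sf1)
b2 stroke→R1  (J1: bond 0 brought effort, rest push out)
b3 stroke→I1  (0-jn J1 has e-setter on 0)
b4 stroke→I2  (common-e at J1 fixed by 0)
b5 stroke→R2  (J1: bond 0 brought effort, rest push out)

bond 0 |J1
bond 1 |Sf1
bond 2 |R1
bond 3 |I1
bond 4 |I2
bond 5 |R2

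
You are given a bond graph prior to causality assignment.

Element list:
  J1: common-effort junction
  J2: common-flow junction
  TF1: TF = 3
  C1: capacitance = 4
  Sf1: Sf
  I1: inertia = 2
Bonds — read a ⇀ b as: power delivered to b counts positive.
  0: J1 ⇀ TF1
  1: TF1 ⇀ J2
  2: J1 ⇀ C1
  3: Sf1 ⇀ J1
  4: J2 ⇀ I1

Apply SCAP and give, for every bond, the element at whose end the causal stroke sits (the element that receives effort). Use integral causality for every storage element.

β0 →TF1
β1 →J2
β2 →J1
β3 →Sf1
β4 →I1

b3 stroke at Sf1  (Sf1: flow source, stroke at near end)
b2 stroke at J1  (C1 outputs effort q/C1)
b0 stroke at TF1  (J1: bond 2 brought effort, rest push out)
b1 stroke at J2  (through TF1, causality passes straight; one stroke at TF1)
b4 stroke at I1  (closing 1-jn rule on J2)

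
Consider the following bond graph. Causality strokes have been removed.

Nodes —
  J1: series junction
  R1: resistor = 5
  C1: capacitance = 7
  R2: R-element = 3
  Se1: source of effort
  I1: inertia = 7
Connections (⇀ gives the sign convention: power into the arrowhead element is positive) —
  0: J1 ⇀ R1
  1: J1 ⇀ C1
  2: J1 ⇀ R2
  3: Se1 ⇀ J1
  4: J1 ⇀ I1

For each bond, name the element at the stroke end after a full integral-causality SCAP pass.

bond 0 →J1
bond 1 →J1
bond 2 →J1
bond 3 →J1
bond 4 →I1

bond 3 stroke at J1  (Se1 fixes effort; stroke away)
bond 1 stroke at J1  (C1 integral (e out))
bond 4 stroke at I1  (I1 integral (f out))
bond 0 stroke at J1  (J1: bond 4 brought flow, rest push out)
bond 2 stroke at J1  (1-jn J1 has f-setter on 4)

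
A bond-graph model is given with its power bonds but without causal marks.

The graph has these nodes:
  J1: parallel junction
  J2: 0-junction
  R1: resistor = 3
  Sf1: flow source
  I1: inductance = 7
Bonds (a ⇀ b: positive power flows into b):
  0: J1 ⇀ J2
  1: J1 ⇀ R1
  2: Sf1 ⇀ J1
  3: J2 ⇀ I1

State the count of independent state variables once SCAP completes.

β2 |Sf1  (Sf1: flow source, stroke at near end)
β3 |I1  (prefer integral on I1)
β0 |J2  (only one effort-in slot at J2)
β1 |J1  (J1: last free bond brings effort in)

1  (I1 all integral)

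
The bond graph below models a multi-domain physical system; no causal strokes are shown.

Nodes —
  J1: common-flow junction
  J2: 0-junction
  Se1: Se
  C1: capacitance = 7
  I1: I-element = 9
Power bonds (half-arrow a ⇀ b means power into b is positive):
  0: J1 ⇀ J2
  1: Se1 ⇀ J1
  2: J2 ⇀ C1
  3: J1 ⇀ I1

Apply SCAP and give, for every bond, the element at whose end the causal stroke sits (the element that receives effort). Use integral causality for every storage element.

#0 →J1
#1 →J1
#2 →J2
#3 →I1

#1 stroke→J1  (source Se1 imposes e)
#2 stroke→J2  (C1 outputs effort q/C1)
#0 stroke→J1  (J2: bond 2 brought effort, rest push out)
#3 stroke→I1  (J1 needs exactly one f-in)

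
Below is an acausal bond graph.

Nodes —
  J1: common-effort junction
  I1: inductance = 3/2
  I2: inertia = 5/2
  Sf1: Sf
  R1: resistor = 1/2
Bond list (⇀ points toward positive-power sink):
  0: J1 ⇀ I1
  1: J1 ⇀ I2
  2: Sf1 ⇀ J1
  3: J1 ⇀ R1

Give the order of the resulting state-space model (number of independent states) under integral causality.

#2 |Sf1  (Sf1 fixes flow; stroke at Sf1)
#0 |I1  (I1: I, integral causality)
#1 |I2  (I2: I, integral causality)
#3 |J1  (J1 needs exactly one e-in)

2  (I1, I2 all integral)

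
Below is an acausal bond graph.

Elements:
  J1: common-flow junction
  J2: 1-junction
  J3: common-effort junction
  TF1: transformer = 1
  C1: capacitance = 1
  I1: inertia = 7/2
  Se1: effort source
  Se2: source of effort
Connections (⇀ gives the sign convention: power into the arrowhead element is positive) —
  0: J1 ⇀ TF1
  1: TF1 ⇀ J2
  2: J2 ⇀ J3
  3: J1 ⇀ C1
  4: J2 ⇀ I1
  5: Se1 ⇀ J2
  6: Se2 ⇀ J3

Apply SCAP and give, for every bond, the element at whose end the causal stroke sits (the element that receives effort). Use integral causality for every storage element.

β5 stroke at J2  (source Se1 imposes e)
β6 stroke at J3  (Se2 (Se) sets effort on bond)
β2 stroke at J2  (J3: bond 6 brought effort, rest push out)
β3 stroke at J1  (prefer integral on C1)
β0 stroke at TF1  (only one flow-in slot at J1)
β1 stroke at J2  (TF1 one-in-one-out from 0)
β4 stroke at I1  (closing 1-jn rule on J2)

#0 stroke at TF1
#1 stroke at J2
#2 stroke at J2
#3 stroke at J1
#4 stroke at I1
#5 stroke at J2
#6 stroke at J3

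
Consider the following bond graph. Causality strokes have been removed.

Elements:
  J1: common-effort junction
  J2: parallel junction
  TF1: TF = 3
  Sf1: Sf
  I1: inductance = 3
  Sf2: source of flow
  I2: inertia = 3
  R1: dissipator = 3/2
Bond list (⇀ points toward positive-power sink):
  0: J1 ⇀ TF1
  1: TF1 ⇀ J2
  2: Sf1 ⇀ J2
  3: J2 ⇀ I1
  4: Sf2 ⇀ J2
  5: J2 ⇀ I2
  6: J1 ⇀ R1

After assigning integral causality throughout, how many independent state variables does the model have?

2  (I1, I2 all integral)

β2 →Sf1  (Sf1: flow source, stroke at near end)
β4 →Sf2  (Sf2 fixes flow; stroke at Sf2)
β3 →I1  (I1 outputs flow p/I1)
β5 →I2  (I2: I, integral causality)
β1 →J2  (J2 needs exactly one e-in)
β0 →TF1  (TF TF1: opposite of bond 1)
β6 →J1  (J1: last free bond brings effort in)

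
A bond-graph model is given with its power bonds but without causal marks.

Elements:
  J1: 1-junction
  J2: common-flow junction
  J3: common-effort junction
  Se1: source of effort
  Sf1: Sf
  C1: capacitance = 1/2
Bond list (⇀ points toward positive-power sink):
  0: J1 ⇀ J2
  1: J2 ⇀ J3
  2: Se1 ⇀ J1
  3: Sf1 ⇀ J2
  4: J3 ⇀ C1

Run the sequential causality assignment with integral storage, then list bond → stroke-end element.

β2 stroke→J1  (source Se1 imposes e)
β3 stroke→Sf1  (Sf1 (Sf) sets flow on bond)
β0 stroke→J2  (J1: last free bond brings flow in)
β1 stroke→J2  (J2 flow already set via bond 3)
β4 stroke→J3  (J3: last free bond brings effort in)

bond 0 stroke at J2
bond 1 stroke at J2
bond 2 stroke at J1
bond 3 stroke at Sf1
bond 4 stroke at J3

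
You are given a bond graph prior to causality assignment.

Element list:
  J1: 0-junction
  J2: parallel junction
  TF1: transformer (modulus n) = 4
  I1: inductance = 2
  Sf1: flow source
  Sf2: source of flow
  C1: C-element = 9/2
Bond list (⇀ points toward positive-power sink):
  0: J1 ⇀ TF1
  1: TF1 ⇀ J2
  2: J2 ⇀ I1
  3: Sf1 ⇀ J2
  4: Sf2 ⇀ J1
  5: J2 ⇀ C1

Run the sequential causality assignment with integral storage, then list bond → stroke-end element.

bond 3 stroke→Sf1  (source Sf1 imposes f)
bond 4 stroke→Sf2  (Sf2: flow source, stroke at near end)
bond 0 stroke→J1  (J1: last free bond brings effort in)
bond 1 stroke→TF1  (TF1 one-in-one-out from 0)
bond 2 stroke→I1  (I1 integral (f out))
bond 5 stroke→J2  (closing 0-jn rule on J2)

#0 stroke→J1
#1 stroke→TF1
#2 stroke→I1
#3 stroke→Sf1
#4 stroke→Sf2
#5 stroke→J2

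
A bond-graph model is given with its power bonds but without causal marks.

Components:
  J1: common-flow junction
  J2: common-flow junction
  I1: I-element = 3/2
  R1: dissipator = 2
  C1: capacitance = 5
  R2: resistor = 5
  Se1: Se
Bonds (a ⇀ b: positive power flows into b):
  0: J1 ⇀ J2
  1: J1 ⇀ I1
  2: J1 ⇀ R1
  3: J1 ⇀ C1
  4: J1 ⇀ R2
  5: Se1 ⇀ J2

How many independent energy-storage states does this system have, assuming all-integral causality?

β5 stroke at J2  (Se1: effort source, stroke at far end)
β0 stroke at J1  (J2: last free bond brings flow in)
β1 stroke at I1  (I1: I, integral causality)
β2 stroke at J1  (J1 flow already set via bond 1)
β3 stroke at J1  (common-f at J1 fixed by 1)
β4 stroke at J1  (1-jn J1 has f-setter on 1)

2  (C1, I1 all integral)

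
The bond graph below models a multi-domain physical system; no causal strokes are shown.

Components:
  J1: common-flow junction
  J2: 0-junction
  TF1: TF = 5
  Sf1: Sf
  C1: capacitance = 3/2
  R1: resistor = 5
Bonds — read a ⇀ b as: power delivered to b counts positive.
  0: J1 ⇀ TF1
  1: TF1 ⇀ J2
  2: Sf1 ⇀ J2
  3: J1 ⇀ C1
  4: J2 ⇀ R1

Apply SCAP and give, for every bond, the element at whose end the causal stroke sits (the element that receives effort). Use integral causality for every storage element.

β0 stroke at TF1
β1 stroke at J2
β2 stroke at Sf1
β3 stroke at J1
β4 stroke at R1

#2 stroke→Sf1  (source Sf1 imposes f)
#3 stroke→J1  (C1 outputs effort q/C1)
#0 stroke→TF1  (J1 needs exactly one f-in)
#1 stroke→J2  (through TF1, causality passes straight; one stroke at TF1)
#4 stroke→R1  (J2 effort already set via bond 1)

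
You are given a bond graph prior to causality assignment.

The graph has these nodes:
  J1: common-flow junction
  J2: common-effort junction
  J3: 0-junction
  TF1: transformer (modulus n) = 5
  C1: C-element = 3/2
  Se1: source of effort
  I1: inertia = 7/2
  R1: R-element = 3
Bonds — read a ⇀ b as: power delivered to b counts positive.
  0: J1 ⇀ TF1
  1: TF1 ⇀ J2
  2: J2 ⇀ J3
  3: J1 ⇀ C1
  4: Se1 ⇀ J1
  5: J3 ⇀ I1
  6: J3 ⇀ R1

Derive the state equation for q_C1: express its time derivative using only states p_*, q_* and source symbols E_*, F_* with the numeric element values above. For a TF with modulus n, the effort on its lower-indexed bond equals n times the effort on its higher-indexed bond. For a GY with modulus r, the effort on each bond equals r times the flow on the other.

#4 |J1  (Se1 (Se) sets effort on bond)
#3 |J1  (C1 outputs effort q/C1)
#0 |TF1  (J1 needs exactly one f-in)
#1 |J2  (TF1 one-in-one-out from 0)
#2 |J3  (J2 effort already set via bond 1)
#5 |I1  (J3 effort already set via bond 2)
#6 |R1  (0-jn J3 has e-setter on 2)

dq_C1/dt = E_Se1/75 + 2*p_I1/35 - 2*q_C1/225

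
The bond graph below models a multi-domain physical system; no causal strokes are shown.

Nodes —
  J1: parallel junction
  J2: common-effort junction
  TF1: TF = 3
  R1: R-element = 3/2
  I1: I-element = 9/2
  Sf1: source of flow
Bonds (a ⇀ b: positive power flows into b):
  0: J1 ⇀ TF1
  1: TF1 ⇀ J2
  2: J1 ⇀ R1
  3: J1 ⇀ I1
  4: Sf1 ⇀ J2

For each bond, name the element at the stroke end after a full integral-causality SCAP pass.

b4 →Sf1  (Sf1 fixes flow; stroke at Sf1)
b1 →J2  (only one effort-in slot at J2)
b0 →TF1  (TF1: transformer flips bond 1)
b3 →I1  (I1 outputs flow p/I1)
b2 →J1  (J1 needs exactly one e-in)

#0 stroke at TF1
#1 stroke at J2
#2 stroke at J1
#3 stroke at I1
#4 stroke at Sf1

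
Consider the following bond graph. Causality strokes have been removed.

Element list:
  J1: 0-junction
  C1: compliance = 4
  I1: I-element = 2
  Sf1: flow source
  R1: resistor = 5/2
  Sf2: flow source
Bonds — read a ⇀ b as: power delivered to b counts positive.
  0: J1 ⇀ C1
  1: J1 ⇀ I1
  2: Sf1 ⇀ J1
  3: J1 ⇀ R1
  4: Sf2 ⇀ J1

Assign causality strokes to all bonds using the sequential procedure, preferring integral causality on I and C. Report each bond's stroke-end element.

#2 |Sf1  (Sf1 (Sf) sets flow on bond)
#4 |Sf2  (Sf2 (Sf) sets flow on bond)
#0 |J1  (C1 integral (e out))
#1 |I1  (common-e at J1 fixed by 0)
#3 |R1  (common-e at J1 fixed by 0)

#0 |J1
#1 |I1
#2 |Sf1
#3 |R1
#4 |Sf2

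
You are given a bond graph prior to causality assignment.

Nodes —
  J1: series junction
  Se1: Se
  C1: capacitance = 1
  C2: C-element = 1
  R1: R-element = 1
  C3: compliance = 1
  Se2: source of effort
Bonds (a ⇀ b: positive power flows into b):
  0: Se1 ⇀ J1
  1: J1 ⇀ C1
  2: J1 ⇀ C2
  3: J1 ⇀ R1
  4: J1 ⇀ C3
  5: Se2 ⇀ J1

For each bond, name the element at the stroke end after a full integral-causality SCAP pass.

#0 →J1  (Se1 (Se) sets effort on bond)
#5 →J1  (Se2 fixes effort; stroke away)
#1 →J1  (prefer integral on C1)
#2 →J1  (prefer integral on C2)
#4 →J1  (C3 outputs effort q/C3)
#3 →R1  (J1 needs exactly one f-in)

#0 stroke at J1
#1 stroke at J1
#2 stroke at J1
#3 stroke at R1
#4 stroke at J1
#5 stroke at J1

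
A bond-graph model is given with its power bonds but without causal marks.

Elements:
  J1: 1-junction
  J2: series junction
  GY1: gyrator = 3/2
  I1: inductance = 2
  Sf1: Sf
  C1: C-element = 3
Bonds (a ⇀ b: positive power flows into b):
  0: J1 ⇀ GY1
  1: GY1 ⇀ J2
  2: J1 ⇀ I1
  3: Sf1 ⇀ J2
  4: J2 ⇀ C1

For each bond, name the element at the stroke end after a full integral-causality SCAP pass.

b3 stroke→Sf1  (Sf1 (Sf) sets flow on bond)
b1 stroke→J2  (J2 flow already set via bond 3)
b4 stroke→J2  (J2: bond 3 brought flow, rest push out)
b0 stroke→J1  (GY1 both-in/both-out from 1)
b2 stroke→I1  (J1: last free bond brings flow in)

b0 stroke→J1
b1 stroke→J2
b2 stroke→I1
b3 stroke→Sf1
b4 stroke→J2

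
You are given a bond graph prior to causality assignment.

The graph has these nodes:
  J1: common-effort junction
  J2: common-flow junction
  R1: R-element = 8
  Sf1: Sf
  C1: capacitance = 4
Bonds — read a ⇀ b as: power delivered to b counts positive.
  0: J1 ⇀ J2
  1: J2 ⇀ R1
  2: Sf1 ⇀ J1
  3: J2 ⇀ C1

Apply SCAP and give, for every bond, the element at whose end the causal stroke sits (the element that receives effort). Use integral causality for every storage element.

b0 →J1
b1 →J2
b2 →Sf1
b3 →J2

bond 2 →Sf1  (Sf1: flow source, stroke at near end)
bond 0 →J1  (J1: last free bond brings effort in)
bond 1 →J2  (J2: bond 0 brought flow, rest push out)
bond 3 →J2  (J2 flow already set via bond 0)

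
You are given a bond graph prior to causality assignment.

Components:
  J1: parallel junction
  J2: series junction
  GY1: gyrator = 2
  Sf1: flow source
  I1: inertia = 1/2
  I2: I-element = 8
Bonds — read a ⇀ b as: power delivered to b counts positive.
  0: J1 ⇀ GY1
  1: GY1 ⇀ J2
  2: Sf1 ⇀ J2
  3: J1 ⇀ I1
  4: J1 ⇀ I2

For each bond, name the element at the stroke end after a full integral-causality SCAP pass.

bond 0 →J1
bond 1 →J2
bond 2 →Sf1
bond 3 →I1
bond 4 →I2

bond 2 →Sf1  (Sf1 (Sf) sets flow on bond)
bond 1 →J2  (common-f at J2 fixed by 2)
bond 0 →J1  (GY1 both-in/both-out from 1)
bond 3 →I1  (common-e at J1 fixed by 0)
bond 4 →I2  (J1: bond 0 brought effort, rest push out)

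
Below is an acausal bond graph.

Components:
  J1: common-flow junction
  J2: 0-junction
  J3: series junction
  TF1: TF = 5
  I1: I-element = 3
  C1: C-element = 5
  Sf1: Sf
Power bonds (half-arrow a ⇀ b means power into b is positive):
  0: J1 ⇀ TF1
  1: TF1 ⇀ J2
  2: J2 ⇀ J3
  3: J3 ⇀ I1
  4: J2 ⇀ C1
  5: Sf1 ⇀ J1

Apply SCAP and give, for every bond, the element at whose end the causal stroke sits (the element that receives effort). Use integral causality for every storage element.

b5 |Sf1  (Sf1 (Sf) sets flow on bond)
b0 |J1  (J1: bond 5 brought flow, rest push out)
b1 |TF1  (through TF1, causality passes straight; one stroke at TF1)
b3 |I1  (I1 outputs flow p/I1)
b2 |J3  (1-jn J3 has f-setter on 3)
b4 |J2  (J2 needs exactly one e-in)

β0 |J1
β1 |TF1
β2 |J3
β3 |I1
β4 |J2
β5 |Sf1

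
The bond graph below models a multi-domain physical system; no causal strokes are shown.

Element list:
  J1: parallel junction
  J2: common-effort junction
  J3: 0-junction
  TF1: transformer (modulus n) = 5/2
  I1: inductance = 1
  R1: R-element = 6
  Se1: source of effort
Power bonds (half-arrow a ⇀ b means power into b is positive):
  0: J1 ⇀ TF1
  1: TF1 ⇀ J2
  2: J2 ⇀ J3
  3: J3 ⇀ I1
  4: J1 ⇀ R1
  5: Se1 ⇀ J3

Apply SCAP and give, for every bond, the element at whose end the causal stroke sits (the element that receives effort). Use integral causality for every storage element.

β0 stroke at J1
β1 stroke at TF1
β2 stroke at J2
β3 stroke at I1
β4 stroke at R1
β5 stroke at J3

β5 |J3  (Se1 (Se) sets effort on bond)
β2 |J2  (common-e at J3 fixed by 5)
β3 |I1  (J3 effort already set via bond 5)
β1 |TF1  (J2: bond 2 brought effort, rest push out)
β0 |J1  (through TF1, causality passes straight; one stroke at TF1)
β4 |R1  (common-e at J1 fixed by 0)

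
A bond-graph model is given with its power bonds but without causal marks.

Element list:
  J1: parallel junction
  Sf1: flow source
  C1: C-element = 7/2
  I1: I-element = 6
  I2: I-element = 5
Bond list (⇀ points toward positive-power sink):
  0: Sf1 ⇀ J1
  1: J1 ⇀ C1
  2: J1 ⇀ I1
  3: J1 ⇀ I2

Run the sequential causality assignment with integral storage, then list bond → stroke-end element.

β0 stroke→Sf1  (Sf1 fixes flow; stroke at Sf1)
β1 stroke→J1  (C1 integral (e out))
β2 stroke→I1  (J1 effort already set via bond 1)
β3 stroke→I2  (J1: bond 1 brought effort, rest push out)

#0 stroke→Sf1
#1 stroke→J1
#2 stroke→I1
#3 stroke→I2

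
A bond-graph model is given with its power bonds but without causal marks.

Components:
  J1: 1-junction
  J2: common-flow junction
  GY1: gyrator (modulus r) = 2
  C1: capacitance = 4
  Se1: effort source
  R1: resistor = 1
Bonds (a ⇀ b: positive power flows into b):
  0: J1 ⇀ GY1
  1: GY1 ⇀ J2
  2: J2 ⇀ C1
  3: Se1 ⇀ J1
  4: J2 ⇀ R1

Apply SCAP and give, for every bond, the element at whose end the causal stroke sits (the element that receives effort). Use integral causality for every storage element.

bond 3 stroke→J1  (source Se1 imposes e)
bond 0 stroke→GY1  (only one flow-in slot at J1)
bond 1 stroke→GY1  (GY1: gyrator matches bond 0)
bond 2 stroke→J2  (common-f at J2 fixed by 1)
bond 4 stroke→J2  (common-f at J2 fixed by 1)

b0 |GY1
b1 |GY1
b2 |J2
b3 |J1
b4 |J2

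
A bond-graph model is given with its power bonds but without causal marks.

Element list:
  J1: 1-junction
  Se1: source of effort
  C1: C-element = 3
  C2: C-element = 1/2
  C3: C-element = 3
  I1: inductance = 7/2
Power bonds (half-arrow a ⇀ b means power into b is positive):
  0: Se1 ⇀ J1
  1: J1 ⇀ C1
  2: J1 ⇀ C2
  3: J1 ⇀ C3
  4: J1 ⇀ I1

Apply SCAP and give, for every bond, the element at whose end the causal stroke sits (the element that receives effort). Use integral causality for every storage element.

β0 →J1  (Se1 (Se) sets effort on bond)
β1 →J1  (C1: C, integral causality)
β2 →J1  (C2 integral (e out))
β3 →J1  (prefer integral on C3)
β4 →I1  (closing 1-jn rule on J1)

bond 0 →J1
bond 1 →J1
bond 2 →J1
bond 3 →J1
bond 4 →I1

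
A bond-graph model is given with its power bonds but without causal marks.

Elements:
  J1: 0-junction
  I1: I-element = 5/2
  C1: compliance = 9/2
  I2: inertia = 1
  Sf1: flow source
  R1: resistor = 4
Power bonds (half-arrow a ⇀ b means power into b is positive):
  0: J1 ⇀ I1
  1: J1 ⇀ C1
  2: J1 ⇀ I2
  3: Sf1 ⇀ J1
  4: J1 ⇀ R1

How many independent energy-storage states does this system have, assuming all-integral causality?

3  (C1, I1, I2 all integral)

β3 |Sf1  (Sf1 fixes flow; stroke at Sf1)
β0 |I1  (I1: I, integral causality)
β1 |J1  (prefer integral on C1)
β2 |I2  (J1: bond 1 brought effort, rest push out)
β4 |R1  (J1 effort already set via bond 1)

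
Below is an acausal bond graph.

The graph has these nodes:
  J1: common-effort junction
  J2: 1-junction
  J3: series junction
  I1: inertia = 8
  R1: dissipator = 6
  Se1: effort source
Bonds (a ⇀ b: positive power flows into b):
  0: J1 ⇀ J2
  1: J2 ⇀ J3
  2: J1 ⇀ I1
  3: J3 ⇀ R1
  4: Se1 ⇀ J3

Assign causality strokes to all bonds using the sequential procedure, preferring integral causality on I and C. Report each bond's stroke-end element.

b4 stroke at J3  (Se1: effort source, stroke at far end)
b2 stroke at I1  (prefer integral on I1)
b0 stroke at J1  (only one effort-in slot at J1)
b1 stroke at J2  (J2: bond 0 brought flow, rest push out)
b3 stroke at J3  (common-f at J3 fixed by 1)

β0 stroke→J1
β1 stroke→J2
β2 stroke→I1
β3 stroke→J3
β4 stroke→J3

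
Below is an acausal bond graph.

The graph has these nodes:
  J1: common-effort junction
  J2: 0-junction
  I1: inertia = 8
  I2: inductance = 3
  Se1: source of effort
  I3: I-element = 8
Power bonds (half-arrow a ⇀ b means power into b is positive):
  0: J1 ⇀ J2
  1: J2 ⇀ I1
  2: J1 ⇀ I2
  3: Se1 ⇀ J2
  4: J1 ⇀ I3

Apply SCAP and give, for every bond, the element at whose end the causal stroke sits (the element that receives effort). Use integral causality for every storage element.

b3 |J2  (source Se1 imposes e)
b0 |J1  (0-jn J2 has e-setter on 3)
b1 |I1  (J2: bond 3 brought effort, rest push out)
b2 |I2  (J1: bond 0 brought effort, rest push out)
b4 |I3  (J1: bond 0 brought effort, rest push out)

b0 stroke→J1
b1 stroke→I1
b2 stroke→I2
b3 stroke→J2
b4 stroke→I3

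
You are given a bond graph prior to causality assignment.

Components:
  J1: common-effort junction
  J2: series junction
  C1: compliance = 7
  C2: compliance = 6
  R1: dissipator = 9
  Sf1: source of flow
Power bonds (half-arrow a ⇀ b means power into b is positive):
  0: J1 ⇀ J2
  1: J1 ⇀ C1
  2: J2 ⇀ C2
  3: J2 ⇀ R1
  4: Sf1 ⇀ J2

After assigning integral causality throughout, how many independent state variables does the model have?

2  (C1, C2 all integral)

β4 stroke at Sf1  (Sf1 fixes flow; stroke at Sf1)
β0 stroke at J2  (common-f at J2 fixed by 4)
β2 stroke at J2  (J2: bond 4 brought flow, rest push out)
β3 stroke at J2  (J2: bond 4 brought flow, rest push out)
β1 stroke at J1  (closing 0-jn rule on J1)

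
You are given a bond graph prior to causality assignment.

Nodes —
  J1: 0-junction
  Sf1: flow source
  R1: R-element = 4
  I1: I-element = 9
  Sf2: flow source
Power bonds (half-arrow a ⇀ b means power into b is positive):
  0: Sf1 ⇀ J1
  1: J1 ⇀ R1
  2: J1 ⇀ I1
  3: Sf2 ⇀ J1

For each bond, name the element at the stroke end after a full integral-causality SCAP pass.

b0 stroke→Sf1
b1 stroke→J1
b2 stroke→I1
b3 stroke→Sf2

b0 |Sf1  (Sf1 (Sf) sets flow on bond)
b3 |Sf2  (Sf2 (Sf) sets flow on bond)
b2 |I1  (prefer integral on I1)
b1 |J1  (only one effort-in slot at J1)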